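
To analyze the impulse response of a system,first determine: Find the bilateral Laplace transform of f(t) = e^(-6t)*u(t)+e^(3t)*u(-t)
For e^(-6t)*u(t): L = 1/(s + 6), Re(s) > -6
For e^(3t)*u(-t): L = -1/(s-3), Re(s) < 3
Combined: F(s) = 1/(s + 6) - 1/(s-3), -6 < Re(s) < 3

Answer: 1/(s + 6) - 1/(s-3), ROC: -6 < Re(s) < 3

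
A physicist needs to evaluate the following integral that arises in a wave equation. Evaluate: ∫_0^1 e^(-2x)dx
Antiderivative: (1/(-2))e^(-2x)
Evaluate: (1/(-2))(e^-2 - 1)

Answer: (e^-2 - 1)/(-2)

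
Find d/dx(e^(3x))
Chain rule: d/dx[e^u]=e^u · u' where u=3x
u'=3

Answer: 3·e^(3x)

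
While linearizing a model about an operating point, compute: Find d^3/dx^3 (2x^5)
Apply power rule 3 times:
d^1: 10x^4
d^2: 40x^3
d^3: 120x^2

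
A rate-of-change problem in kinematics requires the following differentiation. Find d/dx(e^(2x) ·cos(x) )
Product rule: (fg)' = f'g+fg'
f = e^(2x), f' = 2·e^(2x)
g = cos(x), g' = -sin(x)

Answer: 2·e^(2x)·cos(x) - e^(2x)·sin(x)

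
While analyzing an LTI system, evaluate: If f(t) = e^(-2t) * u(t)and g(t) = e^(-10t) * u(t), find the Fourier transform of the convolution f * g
By the convolution theorem: F{f*g}=F(omega)*G(omega)
F(omega)=1/(2+j*omega), G(omega)=1/(10+j*omega)
F{f*g}=1/((2+j*omega)(10+j*omega))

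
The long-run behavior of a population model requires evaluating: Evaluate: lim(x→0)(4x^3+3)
Polynomial is continuous, so substitute x=0:
4·0^3 + 3=3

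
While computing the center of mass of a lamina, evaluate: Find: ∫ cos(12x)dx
Using substitution u = 12x: ∫ cos(u) du/12 = sin(u)/12+C

Answer: (1/12)sin(12x)+C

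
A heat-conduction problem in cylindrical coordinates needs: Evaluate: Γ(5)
Γ(n)=(n-1)! for positive integers
Γ(5)=4!=24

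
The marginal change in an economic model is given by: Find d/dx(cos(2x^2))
Chain rule: d/dx[cos(u)] = -sin(u)·u' where u = 2x^2
u' = 4x

Answer: -4x·sin(2x^2)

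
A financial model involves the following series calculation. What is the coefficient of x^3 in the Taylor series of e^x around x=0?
Taylor series of e^x=Σ x^n/n!
Coefficient of x^3=1/3!=1/6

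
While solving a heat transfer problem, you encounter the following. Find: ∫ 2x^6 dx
Using power rule: ∫ 2x^6 dx=2/7 x^7 + C=(2/7)x^7 + C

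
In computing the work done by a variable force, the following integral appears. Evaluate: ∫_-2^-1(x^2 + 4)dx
Step 1: Find antiderivative F(x) = (1/3)x^3 + 4x
Step 2: F(-1) - F(-2) = -13/3 - (-32/3) = 19/3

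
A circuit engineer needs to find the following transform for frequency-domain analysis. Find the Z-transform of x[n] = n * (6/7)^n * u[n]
Using the property Z{n * a^n * u[n]} = az/(z-a)^2
With a = 6/7: X(z) = (6/7)z/(z - 6/7)^2, |z| > 6/7

Answer: (6/7)z/(z - 6/7)^2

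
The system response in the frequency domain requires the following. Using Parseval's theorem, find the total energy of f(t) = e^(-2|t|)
Parseval's theorem: E=integral |f(t)|^2 dt=(1/2pi) integral |F(omega)|^2 domega
E=integral_{-inf}^{inf} e^(-4|t|) dt=2*integral_0^inf e^(-4t) dt=2/(2*2)=1/2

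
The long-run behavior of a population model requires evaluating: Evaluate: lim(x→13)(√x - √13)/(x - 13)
Multiply by conjugate (√x + √13)/(√x + √13):
=(x - 13)/((x - 13)(√x + √13))=1/(√x + √13)
As x → 13: 1/(2√13)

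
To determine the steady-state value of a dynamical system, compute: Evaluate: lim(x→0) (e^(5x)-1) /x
L'Hôpital (0/0): lim 5e^(5x)/1=5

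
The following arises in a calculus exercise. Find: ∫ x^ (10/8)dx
Power rule: ∫ x^(5/4) dx=x^(9/4)/(9/4) + C

Answer: (4/9)·x^(9/4) + C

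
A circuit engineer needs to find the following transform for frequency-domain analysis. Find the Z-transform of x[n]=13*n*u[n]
Z{n*u[n]} = z/(z-1)^2
By linearity: Z{13*n*u[n]} = 13z/(z-1)^2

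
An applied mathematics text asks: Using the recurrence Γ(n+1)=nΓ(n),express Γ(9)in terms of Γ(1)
Γ(9) = 8Γ(8) = 8·7Γ(7) = ... = 8!·Γ(1) = 40320·Γ(1)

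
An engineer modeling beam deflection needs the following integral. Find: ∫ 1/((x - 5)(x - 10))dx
Partial fractions: 1/((x-5)(x-10)) = A/(x-5)+B/(x-10)
A = -1/5, B = 1/5
∫ [-1/5· 1/(x-5)+1/5· 1/(x-10)] dx
= (1/5)[ln|x-10| - ln|x-5|]+C

Answer: (1/5)·ln|(x-10)/(x-5)|+C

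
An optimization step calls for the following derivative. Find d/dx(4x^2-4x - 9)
Power rule: d/dx(ax^n) = n·a·x^(n-1)
Term by term: 8·x - 4

Answer: 8x - 4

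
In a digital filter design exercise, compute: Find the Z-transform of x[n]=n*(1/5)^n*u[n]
Using the property Z{n*a^n*u[n]}=az/(z-a)^2
With a=1/5: X(z)=(1/5)z/(z - 1/5)^2, |z| > 1/5

Answer: (1/5)z/(z - 1/5)^2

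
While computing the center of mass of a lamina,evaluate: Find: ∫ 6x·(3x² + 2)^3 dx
Let u = 3x²+2, du = 6x dx
∫ u^3 du = u^4/4+C

Answer: (3x²+2)^4/4+C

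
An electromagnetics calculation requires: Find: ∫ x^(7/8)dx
Power rule: ∫ x^(7/8) dx=x^(15/8)/(15/8)+C

Answer: (8/15)·x^(15/8)+C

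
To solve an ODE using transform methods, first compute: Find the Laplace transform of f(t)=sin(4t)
L{sin(wt)}=w/(s² + w²)
L{sin(4t)}=4/(s² + 16)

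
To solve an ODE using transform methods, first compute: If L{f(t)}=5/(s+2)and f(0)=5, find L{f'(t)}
L{f'(t)} = s·F(s) - f(0) = 5s/(s+2)-5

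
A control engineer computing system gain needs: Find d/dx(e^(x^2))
Chain rule: d/dx[e^u] = e^u · u' where u = x^2
u' = 2x

Answer: 2x·e^(x^2)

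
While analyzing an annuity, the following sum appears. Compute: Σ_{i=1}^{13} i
Using formula: Σ i^1=n(n+1)/2=13·14/2=91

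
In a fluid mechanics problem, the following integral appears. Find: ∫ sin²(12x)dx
Using identity sin²(u)=(1 - cos(2u))/2:
∫ (1 - cos(24x))/2 dx=x/2 - sin(24x)/48+C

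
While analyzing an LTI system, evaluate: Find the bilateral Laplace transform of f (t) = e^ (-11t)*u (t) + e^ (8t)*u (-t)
For e^(-11t) * u(t): L=1/(s+11), Re(s) > -11
For e^(8t) * u(-t): L=-1/(s-8), Re(s) < 8
Combined: F(s)=1/(s+11)-1/(s-8), -11 < Re(s) < 8

Answer: 1/(s+11)-1/(s-8), ROC: -11 < Re(s) < 8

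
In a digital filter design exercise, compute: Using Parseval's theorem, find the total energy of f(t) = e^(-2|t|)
Parseval's theorem: E=integral |f(t)|^2 dt=(1/2pi) integral |F(omega)|^2 domega
E=integral_{-inf}^{inf} e^(-4|t|) dt=2 * integral_0^inf e^(-4t) dt=2/(2 * 2)=1/2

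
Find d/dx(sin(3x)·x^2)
Product rule: (fg)'=f'g+fg'
f=sin(3x), f'=3·cos(3x)
g=x^2, g'=2x

Answer: 3·cos(3x)·x^2+2·sin(3x)·x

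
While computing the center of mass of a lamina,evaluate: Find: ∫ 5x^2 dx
Using power rule: ∫ 5x^2 dx=5/3 x^3+C=(5/3)x^3+C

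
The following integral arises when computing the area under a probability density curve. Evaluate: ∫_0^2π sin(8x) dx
Antiderivative: -cos(8x)/8
Evaluate at bounds: [-cos(8·2π)/8] - [-cos(8·0)/8]
=(-(1)+(1))/8=0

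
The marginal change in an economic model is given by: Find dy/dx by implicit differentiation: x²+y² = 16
Differentiate both sides: 2x+2y·(dy/dx) = 0
Solve: dy/dx = -2x/(2y) = -x/y

Answer: dy/dx = -x/y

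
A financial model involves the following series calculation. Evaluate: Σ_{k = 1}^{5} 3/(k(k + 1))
Partial fractions: 3/(k(k + 1))=3/k - 3/(k + 1)
Telescoping sum: 3(1 - 1/6)=3·5/6

Answer: 5/2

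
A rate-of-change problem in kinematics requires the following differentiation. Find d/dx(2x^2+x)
Power rule: d/dx(ax^n)=n·a·x^(n-1)
Term by term: 4·x+1

Answer: 4x+1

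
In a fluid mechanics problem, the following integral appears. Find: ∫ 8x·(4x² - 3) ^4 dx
Let u = 4x² - 3, du = 8x dx
∫ u^4 du = u^5/5 + C

Answer: (4x² - 3)^5/5 + C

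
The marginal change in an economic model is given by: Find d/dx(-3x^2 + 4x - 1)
Power rule: d/dx(ax^n) = n·a·x^(n-1)
Term by term: -6·x + 4

Answer: -6x + 4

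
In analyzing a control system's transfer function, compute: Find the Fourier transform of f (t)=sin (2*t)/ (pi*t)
sin(W*t)/(pi*t)=(W/pi)*sinc(W*t/pi) is the impulse response of the ideal low-pass filter with cutoff W (here W=2).
Its Fourier transform is a rectangular function:
F(omega)=1 for |omega| < 2, 0 otherwise

Answer: rect(omega/4) [i.e., 1 for |omega| < 2, 0 otherwise]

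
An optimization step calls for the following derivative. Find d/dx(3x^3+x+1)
Power rule: d/dx(ax^n)=n·a·x^(n-1)
Term by term: 9·x^2+1

Answer: 9x^2+1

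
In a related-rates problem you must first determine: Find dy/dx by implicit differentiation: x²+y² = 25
Differentiate both sides: 2x+2y·(dy/dx) = 0
Solve: dy/dx = -2x/(2y) = -x/y

Answer: dy/dx = -x/y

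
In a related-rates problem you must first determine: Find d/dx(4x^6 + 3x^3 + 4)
Power rule: d/dx(ax^n)=n·a·x^(n-1)
Term by term: 24·x^5+9·x^2

Answer: 24x^5+9x^2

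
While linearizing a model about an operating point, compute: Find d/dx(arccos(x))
d/dx[arccos(u)] = -u'/√(1-u²), u = x, u' = 1

Answer: -1/√(1-x²)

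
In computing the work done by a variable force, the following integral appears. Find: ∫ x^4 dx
Using power rule: ∫ x^4 dx = 1/5 x^5 + C = (1/5)x^5 + C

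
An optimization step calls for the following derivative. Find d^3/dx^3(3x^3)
Apply power rule 3 times:
d^1: 9x^2
d^2: 18x
d^3: 18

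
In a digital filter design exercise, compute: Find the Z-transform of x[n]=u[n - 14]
Using the time-shift property: Z{u[n-14]}=z^(-14)*z/(z-1)
=z^(-13)/(z-1)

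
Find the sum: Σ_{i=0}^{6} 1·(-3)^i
Geometric series: S=a(1 - r^n)/(1 - r)
a=1, r=-3, n=7
S=1(1+2187)/4=547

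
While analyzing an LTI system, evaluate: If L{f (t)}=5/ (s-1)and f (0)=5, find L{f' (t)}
L{f'(t)}=s·F(s) - f(0)=5s/(s-1)-5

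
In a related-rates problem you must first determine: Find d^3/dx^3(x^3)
Apply power rule 3 times:
d^1: 3x^2
d^2: 6x
d^3: 6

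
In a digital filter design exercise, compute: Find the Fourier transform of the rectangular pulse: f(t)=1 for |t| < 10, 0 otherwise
F(omega)=integral from -10 to 10 of e^(-j * omega * t) dt
=2 * sin(10 * omega)/omega=20 * sinc(10 * omega/pi)

Answer: 2 * sin(10 * omega)/omega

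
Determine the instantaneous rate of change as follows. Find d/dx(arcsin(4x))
d/dx[arcsin(u)]=u'/√(1-u²), u=4x, u'=4

Answer: 4/√(1-16x²)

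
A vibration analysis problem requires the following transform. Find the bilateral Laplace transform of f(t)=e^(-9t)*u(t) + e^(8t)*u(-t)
For e^(-9t)*u(t): L = 1/(s + 9), Re(s) > -9
For e^(8t)*u(-t): L = -1/(s-8), Re(s) < 8
Combined: F(s) = 1/(s + 9) - 1/(s-8), -9 < Re(s) < 8

Answer: 1/(s + 9) - 1/(s-8), ROC: -9 < Re(s) < 8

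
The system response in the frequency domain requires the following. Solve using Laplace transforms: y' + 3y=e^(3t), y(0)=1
Take L: sY - 1+3Y = 1/(s-3)
Y(s+3) = 1/(s-3)+1
Y = 1/((s-3)(s+3))+1/(s+3)
Partial fractions: 1/((s-3)(s+3)) = (1/6)/(s-3) - (1/6)/(s+3)
So Y = (1/6)/(s-3)+(5/6)/(s+3)
Inverse Laplace transform (L^(-1){1/(s-3)} = e^(3t), L^(-1){1/(s+3)} = e^(-3t)):

Answer: y(t) = (1/6)·e^(3t)+(5/6)·e^(-3t)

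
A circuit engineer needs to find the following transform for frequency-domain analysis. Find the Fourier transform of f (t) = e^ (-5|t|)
Using the standard pair: F{e^(-a|t|)} = 2a/(a^2 + omega^2)
With a = 5: F(omega) = 10/(25 + omega^2)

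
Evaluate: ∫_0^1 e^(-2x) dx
Antiderivative: (1/(-2))e^(-2x)
Evaluate: (1/(-2))(e^-2-1)

Answer: (e^-2-1)/(-2)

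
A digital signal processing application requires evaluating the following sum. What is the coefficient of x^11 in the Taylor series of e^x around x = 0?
Taylor series of e^x = Σ x^n/n!
Coefficient of x^11 = 1/11! = 1/39916800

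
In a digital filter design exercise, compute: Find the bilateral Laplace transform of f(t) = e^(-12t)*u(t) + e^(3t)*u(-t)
For e^(-12t) * u(t): L=1/(s+12), Re(s) > -12
For e^(3t) * u(-t): L=-1/(s-3), Re(s) < 3
Combined: F(s)=1/(s+12)-1/(s-3), -12 < Re(s) < 3

Answer: 1/(s+12)-1/(s-3), ROC: -12 < Re(s) < 3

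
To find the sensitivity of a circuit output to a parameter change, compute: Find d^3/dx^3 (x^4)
Apply power rule 3 times:
d^1: 4x^3
d^2: 12x^2
d^3: 24x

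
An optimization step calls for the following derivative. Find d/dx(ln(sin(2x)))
Chain rule: d/dx[ln(u)]=u'/u where u=sin(2x)
u'=2cos(2x)

Answer: (2cos(2x))/(sin(2x))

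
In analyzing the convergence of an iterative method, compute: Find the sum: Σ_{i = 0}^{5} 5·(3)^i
Geometric series: S = a(1 - r^n)/(1 - r)
a = 5, r = 3, n = 6
S = 5(1 - 729)/-2 = 1820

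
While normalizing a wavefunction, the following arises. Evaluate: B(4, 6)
B(x,y) = Γ(x)Γ(y)/Γ(x+y) = (x-1)!(y-1)!/(x+y-1)!
B(4,6) = 3!·5!/9! = 1/504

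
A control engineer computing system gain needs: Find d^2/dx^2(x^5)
Apply power rule 2 times:
d^1: 5x^4
d^2: 20x^3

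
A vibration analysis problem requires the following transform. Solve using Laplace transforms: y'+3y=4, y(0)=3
Take L of both sides: sY(s) - 3 + 3Y(s)=4/s
Y(s)(s + 3)=4/s + 3
Y(s)=4/(s(s + 3)) + 3/(s + 3)
Partial fractions: 4/(s(s + 3))=(4/3)/s - (4/3)/(s + 3)
So Y(s)=(4/3)/s + (5/3)/(s + 3)
Inverse transform (L^(-1){1/s}=1, L^(-1){1/(s + 3)}=e^(-3t)):

Answer: y(t)=4/3 + (5/3)·e^(-3t)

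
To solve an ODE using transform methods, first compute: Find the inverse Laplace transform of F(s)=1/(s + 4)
L^(-1){1/(s-a)}=c·e^(at)
Here a=-4, c=1

Answer: e^(-4t)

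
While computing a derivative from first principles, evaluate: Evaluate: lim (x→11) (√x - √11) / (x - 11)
Multiply by conjugate (√x + √11)/(√x + √11):
=(x - 11)/((x - 11)(√x + √11))=1/(√x + √11)
As x → 11: 1/(2√11)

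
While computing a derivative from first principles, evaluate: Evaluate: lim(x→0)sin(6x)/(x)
L'Hôpital (0/0): lim 6cos(6x)/1=6/1

Answer: 6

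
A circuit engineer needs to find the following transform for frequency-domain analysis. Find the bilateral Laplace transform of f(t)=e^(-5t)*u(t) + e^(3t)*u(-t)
For e^(-5t) * u(t): L = 1/(s + 5), Re(s) > -5
For e^(3t) * u(-t): L = -1/(s-3), Re(s) < 3
Combined: F(s) = 1/(s + 5) - 1/(s-3), -5 < Re(s) < 3

Answer: 1/(s + 5) - 1/(s-3), ROC: -5 < Re(s) < 3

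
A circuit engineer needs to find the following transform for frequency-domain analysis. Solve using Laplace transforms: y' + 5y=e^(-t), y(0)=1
Take L: sY - 1+5Y=1/(s+1)
Y(s+5)=1/(s+1)+1
Y=1/((s+1)(s+5))+1/(s+5)
Partial fractions: 1/((s+1)(s+5))=(1/4)/(s+1) - (1/4)/(s+5)
So Y=(1/4)/(s+1)+(3/4)/(s+5)
Inverse Laplace transform (L^(-1){1/(s+1)}=e^(-t), L^(-1){1/(s+5)}=e^(-5t)):

Answer: y(t)=(1/4)·e^(-t)+(3/4)·e^(-5t)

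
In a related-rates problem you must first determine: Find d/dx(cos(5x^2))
Chain rule: d/dx[cos(u)]=-sin(u)·u' where u=5x^2
u'=10x

Answer: -10x·sin(5x^2)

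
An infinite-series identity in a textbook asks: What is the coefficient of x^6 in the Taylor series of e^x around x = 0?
Taylor series of e^x=Σ x^n/n!
Coefficient of x^6=1/6!=1/720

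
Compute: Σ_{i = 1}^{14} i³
Using formula: Σ i^3 = [n(n + 1)/2]² = [14·15/2]² = 11025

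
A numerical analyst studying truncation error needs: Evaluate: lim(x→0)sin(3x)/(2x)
L'Hôpital (0/0): lim 3cos(3x)/2=3/2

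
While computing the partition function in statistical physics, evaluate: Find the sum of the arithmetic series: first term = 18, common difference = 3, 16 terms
Last term: a_n=18+(16-1)·3=63
Sum=n(a_1+a_n)/2=16(18+63)/2=648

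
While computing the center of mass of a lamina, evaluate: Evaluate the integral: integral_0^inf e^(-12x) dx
integral_0^inf e^(-12x) dx=[-1/12*e^(-12x)]_0^inf
=0 - (-1/12)=1/12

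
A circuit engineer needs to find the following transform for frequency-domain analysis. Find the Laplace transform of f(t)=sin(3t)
L{sin(wt)} = w/(s² + w²)
L{sin(3t)} = 3/(s² + 9)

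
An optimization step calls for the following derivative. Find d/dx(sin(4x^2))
Chain rule: d/dx[sin(u)]=cos(u)·u' where u=4x^2
u'=8x

Answer: 8x·cos(4x^2)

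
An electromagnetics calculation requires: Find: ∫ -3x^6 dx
Using power rule: ∫ -3x^6 dx = -3/7 x^7+C = (-3/7)x^7+C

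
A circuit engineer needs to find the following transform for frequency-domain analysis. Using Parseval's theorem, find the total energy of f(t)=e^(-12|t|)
Parseval's theorem: E = integral |f(t)|^2 dt = (1/2pi) integral |F(omega)|^2 domega
E = integral_{-inf}^{inf} e^(-24|t|) dt = 2*integral_0^inf e^(-24t) dt = 2/(2*12) = 1/12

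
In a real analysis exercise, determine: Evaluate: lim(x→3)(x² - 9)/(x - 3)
Factor: (x² - 9)=(x-3)(x + 3)
Cancel (x-3): lim(x→3) (x + 3)=6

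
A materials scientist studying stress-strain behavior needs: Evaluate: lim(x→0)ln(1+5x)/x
L'Hôpital (0/0): lim 5/(1+5x) / 1=5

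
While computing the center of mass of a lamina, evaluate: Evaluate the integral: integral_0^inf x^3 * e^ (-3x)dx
This is a Gamma integral. Substitute u=3x (du=3 dx):
integral_0^inf x^3*e^(-3x) dx=(1/3^4) integral_0^inf u^3*e^(-u) du
=Gamma(4)/3^4=3!/3^4=6/81

Answer: 2/27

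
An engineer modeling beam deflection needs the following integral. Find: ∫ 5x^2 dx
Using power rule: ∫ 5x^2 dx = 5/3 x^3+C = (5/3)x^3+C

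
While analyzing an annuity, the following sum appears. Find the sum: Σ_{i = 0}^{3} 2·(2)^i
Geometric series: S = a(1 - r^n)/(1 - r)
a = 2, r = 2, n = 4
S = 2(1 - 16)/-1 = 30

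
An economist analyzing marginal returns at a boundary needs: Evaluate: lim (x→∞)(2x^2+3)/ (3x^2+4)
Divide numerator and denominator by x^2:
lim (2+3/x^2)/(3+4/x^2)=2/3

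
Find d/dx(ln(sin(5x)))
Chain rule: d/dx[ln(u)] = u'/u where u = sin(5x)
u' = 5cos(5x)

Answer: (5cos(5x))/(sin(5x))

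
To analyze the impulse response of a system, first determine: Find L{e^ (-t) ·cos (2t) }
First shifting: L{e^(at)f(t)}=F(s-a)
L{cos(2t)}=s/(s²+4)
Shift: (s+1)/((s+1)²+4)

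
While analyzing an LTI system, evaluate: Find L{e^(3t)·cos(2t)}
First shifting: L{e^(at)f(t)} = F(s-a)
L{cos(2t)} = s/(s² + 4)
Shift: (s-3)/((s-3)² + 4)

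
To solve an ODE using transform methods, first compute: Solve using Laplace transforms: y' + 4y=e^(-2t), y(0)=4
Take L: sY - 4 + 4Y=1/(s + 2)
Y(s + 4)=1/(s + 2) + 4
Y=1/((s + 2)(s + 4)) + 4/(s + 4)
Partial fractions: 1/((s + 2)(s + 4))=(1/2)/(s + 2) - (1/2)/(s + 4)
So Y=(1/2)/(s + 2) + (7/2)/(s + 4)
Inverse Laplace transform (L^(-1){1/(s + 2)}=e^(-2t), L^(-1){1/(s + 4)}=e^(-4t)):

Answer: y(t)=(1/2)·e^(-2t) + (7/2)·e^(-4t)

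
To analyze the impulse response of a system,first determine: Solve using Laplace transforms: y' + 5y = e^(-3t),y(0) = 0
Take L: sY - 0 + 5Y = 1/(s + 3)
Y(s + 5) = 1/(s + 3) + 0
Y = 1/((s + 3)(s + 5)) + 0/(s + 5)
Partial fractions: 1/((s + 3)(s + 5)) = (1/2)/(s + 3) - (1/2)/(s + 5)
So Y = (1/2)/(s + 3) - (1/2)/(s + 5)
Inverse Laplace transform (L^(-1){1/(s + 3)} = e^(-3t), L^(-1){1/(s + 5)} = e^(-5t)):

Answer: y(t) = (1/2)·e^(-3t) - (1/2)·e^(-5t)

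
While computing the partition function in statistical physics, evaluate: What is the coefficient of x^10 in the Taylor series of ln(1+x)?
ln(1+x)=Σ (-1)^(n+1) x^n/n
Coefficient of x^10=(-1)^11/10=-1/10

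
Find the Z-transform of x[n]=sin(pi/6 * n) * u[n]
Z{sin(w0*n)*u[n]}=z*sin(w0)/(z^2-2z*cos(w0)+1)
With w0=pi/6: X(z)=z*sin(pi/6)/(z^2-2z*cos(pi/6)+1)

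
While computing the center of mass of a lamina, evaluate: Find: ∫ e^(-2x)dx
Since d/dx[e^(-2x)] = -2e^(-2x), we get -1/2 e^(-2x) + C

Answer: (-1/2)e^(-2x) + C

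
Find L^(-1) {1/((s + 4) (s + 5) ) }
Partial fractions: 1/((s + 4)(s + 5)) = A/(s + 4) + B/(s + 5)
Cover-up: A = 1/(s + 5)|_{s = -4} = 1; B = 1/(s + 4)|_{s = -5} = -1
L^(-1) = e^(-4t) - e^(-5t)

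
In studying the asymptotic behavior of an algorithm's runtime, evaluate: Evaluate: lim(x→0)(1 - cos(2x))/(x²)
Using 1-cos(u) ≈ u²/2 for small u:
(1-cos(2x)) ≈ (2x)²/2 = 4x²/2
So limit = 4/(2·1) = 2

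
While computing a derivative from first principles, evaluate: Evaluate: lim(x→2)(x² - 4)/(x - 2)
Factor: (x² - 4)=(x-2)(x + 2)
Cancel (x-2): lim(x→2) (x + 2)=4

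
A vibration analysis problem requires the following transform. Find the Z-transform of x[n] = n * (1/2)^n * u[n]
Using the property Z{n*a^n*u[n]}=az/(z-a)^2
With a=1/2: X(z)=(1/2)z/(z - 1/2)^2, |z| > 1/2

Answer: (1/2)z/(z - 1/2)^2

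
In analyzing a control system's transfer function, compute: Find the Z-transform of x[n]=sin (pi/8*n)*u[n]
Z{sin(w0*n)*u[n]} = z*sin(w0)/(z^2 - 2z*cos(w0) + 1)
With w0 = pi/8: X(z) = z*sin(pi/8)/(z^2 - 2z*cos(pi/8) + 1)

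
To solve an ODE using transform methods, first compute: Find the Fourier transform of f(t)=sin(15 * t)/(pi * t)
sin(W * t)/(pi * t) = (W/pi) * sinc(W * t/pi) is the impulse response of the ideal low-pass filter with cutoff W (here W = 15).
Its Fourier transform is a rectangular function:
F(omega) = 1 for |omega| < 15, 0 otherwise

Answer: rect(omega/30) [i.e., 1 for |omega| < 15, 0 otherwise]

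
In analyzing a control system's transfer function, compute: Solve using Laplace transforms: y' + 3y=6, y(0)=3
Take L of both sides: sY(s)-3+3Y(s) = 6/s
Y(s)(s+3) = 6/s+3
Y(s) = 6/(s(s+3))+3/(s+3)
Partial fractions: 6/(s(s+3)) = 2/s - 2/(s+3)
So Y(s) = 2/s+1/(s+3)
Inverse transform (L^(-1){1/s} = 1, L^(-1){1/(s+3)} = e^(-3t)):

Answer: y(t) = 2+e^(-3t)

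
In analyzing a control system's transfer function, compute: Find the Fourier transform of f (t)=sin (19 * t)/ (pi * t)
sin(W * t)/(pi * t)=(W/pi) * sinc(W * t/pi) is the impulse response of the ideal low-pass filter with cutoff W (here W=19).
Its Fourier transform is a rectangular function:
F(omega)=1 for |omega| < 19, 0 otherwise

Answer: rect(omega/38) [i.e., 1 for |omega| < 19, 0 otherwise]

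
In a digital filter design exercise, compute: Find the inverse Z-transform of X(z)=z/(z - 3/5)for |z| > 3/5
Standard pair: z/(z-a) <-> a^n * u[n] for causal signals
With a = 3/5: x[n] = (3/5)^n * u[n]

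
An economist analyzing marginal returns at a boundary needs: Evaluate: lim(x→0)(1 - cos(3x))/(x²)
Using 1-cos(u) ≈ u²/2 for small u:
(1-cos(3x)) ≈ (3x)²/2 = 9x²/2
So limit = 9/(2·1) = 9/2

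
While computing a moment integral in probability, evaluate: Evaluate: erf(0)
erf(0)=0 (error function is odd and erf(0)=0 by definition)

Answer: 0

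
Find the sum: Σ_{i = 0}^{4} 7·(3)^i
Geometric series: S=a(1 - r^n)/(1 - r)
a=7, r=3, n=5
S=7(1 - 243)/-2=847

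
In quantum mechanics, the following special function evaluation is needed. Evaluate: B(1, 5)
B(x,y)=Γ(x)Γ(y)/Γ(x+y)=(x-1)!(y-1)!/(x+y-1)!
B(1,5)=0!·4!/5!=1/5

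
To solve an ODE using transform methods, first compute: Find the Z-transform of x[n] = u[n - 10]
Using the time-shift property: Z{u[n-10]} = z^(-10) * z/(z-1)
= z^(-9)/(z-1)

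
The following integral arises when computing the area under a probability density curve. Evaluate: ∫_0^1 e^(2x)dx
Antiderivative: (1/2)e^(2x)
Evaluate: (1/2)(e^2 - 1)

Answer: (e^2 - 1)/2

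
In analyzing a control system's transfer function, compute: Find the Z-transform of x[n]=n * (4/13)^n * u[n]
Using the property Z{n * a^n * u[n]}=az/(z-a)^2
With a=4/13: X(z)=(4/13)z/(z - 4/13)^2, |z| > 4/13

Answer: (4/13)z/(z - 4/13)^2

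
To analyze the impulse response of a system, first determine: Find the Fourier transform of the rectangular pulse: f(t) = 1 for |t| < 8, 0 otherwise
F(omega)=integral from -8 to 8 of e^(-j*omega*t) dt
=2*sin(8*omega)/omega=16*sinc(8*omega/pi)

Answer: 2*sin(8*omega)/omega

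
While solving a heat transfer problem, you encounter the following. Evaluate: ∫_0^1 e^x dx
Antiderivative: e^x
Evaluate: (e^1-1)

Answer: e^1-1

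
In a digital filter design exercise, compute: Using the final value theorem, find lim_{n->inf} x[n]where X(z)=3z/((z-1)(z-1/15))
Final value theorem: lim x[n]=lim_{z->1} (z-1)*X(z)
(z-1)*X(z)=3z/(z-1/15)
As z->1: 3/(1-1/15)=3/(14/15)=45/14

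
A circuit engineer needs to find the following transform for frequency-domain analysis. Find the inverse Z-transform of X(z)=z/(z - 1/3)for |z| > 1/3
Standard pair: z/(z-a) <-> a^n*u[n] for causal signals
With a = 1/3: x[n] = (1/3)^n*u[n]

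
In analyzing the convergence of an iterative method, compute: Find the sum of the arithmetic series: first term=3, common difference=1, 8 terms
Last term: a_n = 3+(8-1)·1 = 10
Sum = n(a_1+a_n)/2 = 8(3+10)/2 = 52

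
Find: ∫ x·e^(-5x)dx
Integration by parts: u = x, dv = e^(-5x) dx
du = dx, v = e^(-5x)/(-5)
= x·e^(-5x)/(-5) - ∫ e^(-5x)/(-5) dx
= x·e^(-5x)/(-5) - e^(-5x)/25 + C

Answer: e^(-5x)(x/(-5) - 1/25) + C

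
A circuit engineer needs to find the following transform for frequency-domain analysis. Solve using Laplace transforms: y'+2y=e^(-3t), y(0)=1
Take L: sY - 1 + 2Y = 1/(s + 3)
Y(s + 2) = 1/(s + 3) + 1
Y = 1/((s + 3)(s + 2)) + 1/(s + 2)
Partial fractions: 1/((s + 3)(s + 2)) = -1/(s + 3) + 1/(s + 2)
So Y = -1/(s + 3) + 2/(s + 2)
Inverse Laplace transform (L^(-1){1/(s + 3)} = e^(-3t), L^(-1){1/(s + 2)} = e^(-2t)):

Answer: y(t) = -1·e^(-3t) + 2·e^(-2t)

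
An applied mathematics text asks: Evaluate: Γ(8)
Γ(n)=(n-1)! for positive integers
Γ(8)=7!=5040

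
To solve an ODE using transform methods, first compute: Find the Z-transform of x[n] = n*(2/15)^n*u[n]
Using the property Z{n*a^n*u[n]}=az/(z-a)^2
With a=2/15: X(z)=(2/15)z/(z - 2/15)^2, |z| > 2/15

Answer: (2/15)z/(z - 2/15)^2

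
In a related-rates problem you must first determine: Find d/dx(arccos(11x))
d/dx[arccos(u)] = -u'/√(1-u²), u = 11x, u' = 11

Answer: -11/√(1-121x²)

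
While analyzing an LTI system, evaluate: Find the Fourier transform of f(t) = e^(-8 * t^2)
The Fourier transform of a Gaussian e^(-a*t^2) is sqrt(pi/a)*e^(-omega^2/(4a)).
With a = 8: F(omega) = sqrt(pi/8)*e^(-omega^2/32)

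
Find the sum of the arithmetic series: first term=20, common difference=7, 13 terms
Last term: a_n=20 + (13 - 1)·7=104
Sum=n(a_1 + a_n)/2=13(20 + 104)/2=806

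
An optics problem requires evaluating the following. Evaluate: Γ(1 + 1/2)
Γ(n + 1/2) = (2n)!√π/(4^n·n!)
= 2√π/(4·1) = (1/2)·√π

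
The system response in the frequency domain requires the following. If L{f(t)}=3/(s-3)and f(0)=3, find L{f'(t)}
L{f'(t)}=s·F(s) - f(0)=3s/(s-3)-3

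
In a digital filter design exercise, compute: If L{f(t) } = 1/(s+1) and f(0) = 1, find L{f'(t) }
L{f'(t)}=s·F(s) - f(0)=s/(s + 1) - 1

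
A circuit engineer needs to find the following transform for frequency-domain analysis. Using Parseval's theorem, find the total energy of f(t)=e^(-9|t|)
Parseval's theorem: E = integral |f(t)|^2 dt = (1/2pi) integral |F(omega)|^2 domega
E = integral_{-inf}^{inf} e^(-18|t|) dt = 2 * integral_0^inf e^(-18t) dt = 2/(2 * 9) = 1/9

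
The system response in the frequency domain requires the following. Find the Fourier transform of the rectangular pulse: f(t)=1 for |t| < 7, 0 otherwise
F(omega)=integral from -7 to 7 of e^(-j * omega * t) dt
=2 * sin(7 * omega)/omega=14 * sinc(7 * omega/pi)

Answer: 2 * sin(7 * omega)/omega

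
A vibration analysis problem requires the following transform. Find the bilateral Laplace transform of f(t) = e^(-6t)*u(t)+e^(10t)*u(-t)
For e^(-6t)*u(t): L = 1/(s+6), Re(s) > -6
For e^(10t)*u(-t): L = -1/(s-10), Re(s) < 10
Combined: F(s) = 1/(s+6)-1/(s-10), -6 < Re(s) < 10

Answer: 1/(s+6)-1/(s-10), ROC: -6 < Re(s) < 10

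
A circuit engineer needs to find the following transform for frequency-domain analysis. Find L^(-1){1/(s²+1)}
L^(-1){w/(s²+w²)} = sin(wt)
Here w = 1

Answer: sin(t)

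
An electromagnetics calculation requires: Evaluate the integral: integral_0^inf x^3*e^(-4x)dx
This is a Gamma integral. Substitute u=4x (du=4 dx):
integral_0^inf x^3*e^(-4x) dx=(1/4^4) integral_0^inf u^3*e^(-u) du
=Gamma(4)/4^4=3!/4^4=6/256

Answer: 3/128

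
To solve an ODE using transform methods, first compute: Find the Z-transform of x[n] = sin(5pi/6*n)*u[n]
Z{sin(w0 * n) * u[n]} = z * sin(w0)/(z^2 - 2z * cos(w0) + 1)
With w0 = 5pi/6: X(z) = z * sin(5pi/6)/(z^2 - 2z * cos(5pi/6) + 1)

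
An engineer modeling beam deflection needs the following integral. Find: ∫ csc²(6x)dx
Since d/dx[-cot(6x)]=6csc²(6x), integral=-cot(6x)/6+C

Answer: (-1/6)cot(6x)+C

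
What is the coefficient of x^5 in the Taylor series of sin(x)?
sin(x)=Σ (-1)^k x^(2k + 1)/(2k + 1)!
For x^5: (-1)^2/5!=1/120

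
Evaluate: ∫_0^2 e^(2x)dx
Antiderivative: (1/2)e^(2x)
Evaluate: (1/2)(e^4-1)

Answer: (e^4-1)/2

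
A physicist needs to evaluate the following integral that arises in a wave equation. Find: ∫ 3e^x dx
Since d/dx[e^x] = + e^x, we get 3e^x + C

Answer: 3e^x + C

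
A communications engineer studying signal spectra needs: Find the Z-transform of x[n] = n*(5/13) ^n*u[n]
Using the property Z{n * a^n * u[n]} = az/(z-a)^2
With a = 5/13: X(z) = (5/13)z/(z - 5/13)^2, |z| > 5/13

Answer: (5/13)z/(z - 5/13)^2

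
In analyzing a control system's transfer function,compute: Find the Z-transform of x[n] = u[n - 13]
Using the time-shift property: Z{u[n-13]} = z^(-13) * z/(z-1)
= z^(-12)/(z-1)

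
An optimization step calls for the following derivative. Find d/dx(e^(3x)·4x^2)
Product rule: (fg)' = f'g + fg'
f = e^(3x), f' = 3·e^(3x)
g = 4x^2, g' = 8x

Answer: 12·e^(3x)·x^2 + 8·e^(3x)·x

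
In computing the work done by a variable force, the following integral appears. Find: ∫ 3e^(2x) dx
Since d/dx[e^(2x)]=2e^(2x), we get 3/2 e^(2x)+C

Answer: (3/2)e^(2x)+C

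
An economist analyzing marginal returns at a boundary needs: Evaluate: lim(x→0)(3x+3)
Polynomial is continuous, so substitute x=0:
3·0 + 3=3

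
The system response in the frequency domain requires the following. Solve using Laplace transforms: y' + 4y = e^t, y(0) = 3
Take L: sY - 3 + 4Y = 1/(s-1)
Y(s + 4) = 1/(s-1) + 3
Y = 1/((s-1)(s + 4)) + 3/(s + 4)
Partial fractions: 1/((s-1)(s + 4)) = (1/5)/(s-1) - (1/5)/(s + 4)
So Y = (1/5)/(s-1) + (14/5)/(s + 4)
Inverse Laplace transform (L^(-1){1/(s-1)} = e^t, L^(-1){1/(s + 4)} = e^(-4t)):

Answer: y(t) = (1/5)·e^t + (14/5)·e^(-4t)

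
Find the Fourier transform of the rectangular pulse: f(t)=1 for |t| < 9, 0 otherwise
F(omega)=integral from -9 to 9 of e^(-j*omega*t) dt
=2*sin(9*omega)/omega=18*sinc(9*omega/pi)

Answer: 2*sin(9*omega)/omega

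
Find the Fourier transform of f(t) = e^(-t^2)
The Fourier transform of a Gaussian e^(-t^2) is sqrt(pi) * e^(-omega^2/4).
With a=1: F(omega)=sqrt(pi) * e^(-omega^2/4)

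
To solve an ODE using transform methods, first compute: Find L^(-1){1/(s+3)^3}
L^(-1){1/(s-a)^n} = t^(n-1)·e^(at)/(n-1)!
Here a = -3, n = 3: t^2·e^(-3t)/2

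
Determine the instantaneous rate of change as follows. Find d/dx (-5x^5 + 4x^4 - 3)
Power rule: d/dx(ax^n)=n·a·x^(n-1)
Term by term: -25·x^4 + 16·x^3

Answer: -25x^4 + 16x^3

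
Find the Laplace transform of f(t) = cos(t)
L{cos(wt)}=s/(s² + w²)
L{cos(t)}=s/(s² + 1)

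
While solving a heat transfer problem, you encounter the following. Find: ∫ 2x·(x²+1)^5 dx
Let u=x² + 1, du=2x dx
∫ u^5 du=u^6/6 + C

Answer: (x² + 1)^6/6 + C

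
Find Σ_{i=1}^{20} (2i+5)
= 2·Σ i + 5·20 = 2·210 + 100 = 520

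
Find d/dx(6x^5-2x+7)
Power rule: d/dx(ax^n) = n·a·x^(n-1)
Term by term: 30·x^4-2

Answer: 30x^4-2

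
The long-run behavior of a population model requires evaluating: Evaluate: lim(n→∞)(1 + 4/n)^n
This is the definition of e^4: lim(1 + 4/n)^n = e^4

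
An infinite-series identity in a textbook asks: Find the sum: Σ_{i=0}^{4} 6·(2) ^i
Geometric series: S = a(1 - r^n)/(1 - r)
a = 6, r = 2, n = 5
S = 6(1-32)/-1 = 186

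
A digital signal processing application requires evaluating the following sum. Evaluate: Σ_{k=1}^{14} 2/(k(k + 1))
Partial fractions: 2/(k(k+1)) = 2/k - 2/(k+1)
Telescoping sum: 2(1-1/15) = 2·14/15

Answer: 28/15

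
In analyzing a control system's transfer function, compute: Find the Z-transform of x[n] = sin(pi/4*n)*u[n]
Z{sin(w0*n)*u[n]}=z*sin(w0)/(z^2-2z*cos(w0)+1)
With w0=pi/4: X(z)=z*sin(pi/4)/(z^2-2z*cos(pi/4)+1)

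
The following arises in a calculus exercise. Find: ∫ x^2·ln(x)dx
By parts: u=ln(x), dv=x^2 dx
du=1/x dx, v=x^3/3
=x^3·ln(x)/3 - ∫ x^2/3 dx
=x^3·ln(x)/3 - x^3/9 + C

Answer: x^3(ln(x)/3 - 1/9) + C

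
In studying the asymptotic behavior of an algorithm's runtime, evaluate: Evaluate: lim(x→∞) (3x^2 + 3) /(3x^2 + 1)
Divide numerator and denominator by x^2:
lim (3 + 3/x^2)/(3 + 1/x^2) = 1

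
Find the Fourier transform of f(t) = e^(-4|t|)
Using the standard pair: F{e^(-a|t|)} = 2a/(a^2+omega^2)
With a = 4: F(omega) = 8/(16+omega^2)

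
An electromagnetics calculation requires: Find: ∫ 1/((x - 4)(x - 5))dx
Partial fractions: 1/((x-4)(x-5))=A/(x-4) + B/(x-5)
A=-1, B=1
∫ [-1· 1/(x-4) + 1· 1/(x-5)] dx
=(1)[ln|x-5| - ln|x-4|] + C

Answer: ln|(x-5)/(x-4)| + C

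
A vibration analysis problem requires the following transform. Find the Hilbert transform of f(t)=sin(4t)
The Hilbert transform shifts each frequency component by -pi/2.
H{sin(wt)} = -cos(wt)
With w = 4: H{sin(4t)} = -cos(4t)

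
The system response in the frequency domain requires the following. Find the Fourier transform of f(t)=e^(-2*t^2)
The Fourier transform of a Gaussian e^(-a*t^2) is sqrt(pi/a)*e^(-omega^2/(4a)).
With a=2: F(omega)=sqrt(pi/2)*e^(-omega^2/8)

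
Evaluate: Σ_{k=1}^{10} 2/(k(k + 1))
Partial fractions: 2/(k(k+1))=2/k - 2/(k+1)
Telescoping sum: 2(1-1/11)=2·10/11

Answer: 20/11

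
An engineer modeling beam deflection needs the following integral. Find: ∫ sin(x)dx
Using standard integral: ∫ sin(x) dx = -cos(x) + C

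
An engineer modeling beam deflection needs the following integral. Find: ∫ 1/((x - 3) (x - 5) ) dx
Partial fractions: 1/((x-3)(x-5))=A/(x-3)+B/(x-5)
A=-1/2, B=1/2
∫ [-1/2· 1/(x-3)+1/2· 1/(x-5)] dx
=(1/2)[ln|x-5| - ln|x-3|]+C

Answer: (1/2)·ln|(x-5)/(x-3)|+C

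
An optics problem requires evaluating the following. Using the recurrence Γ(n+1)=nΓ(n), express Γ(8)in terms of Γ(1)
Γ(8)=7Γ(7)=7·6Γ(6)=...=7!·Γ(1)=5040·Γ(1)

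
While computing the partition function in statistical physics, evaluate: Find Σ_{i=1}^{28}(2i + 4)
=2·Σ i+4·28=2·406+112=924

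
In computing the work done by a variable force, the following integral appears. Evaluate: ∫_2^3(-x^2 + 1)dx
Step 1: Find antiderivative F(x) = (-1/3)x^3 + x
Step 2: F(3) - F(2) = -6 - (-2/3) = -16/3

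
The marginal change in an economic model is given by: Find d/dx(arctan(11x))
d/dx[arctan(u)]=u'/(1 + u²), u=11x, u'=11

Answer: 11/(1 + 121x²)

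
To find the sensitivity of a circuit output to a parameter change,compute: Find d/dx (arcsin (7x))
d/dx[arcsin(u)]=u'/√(1-u²), u=7x, u'=7

Answer: 7/√(1 - 49x²)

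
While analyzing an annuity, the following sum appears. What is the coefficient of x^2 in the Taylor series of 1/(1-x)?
1/(1-x)=Σ x^n for |x|<1
All coefficients are 1

Answer: 1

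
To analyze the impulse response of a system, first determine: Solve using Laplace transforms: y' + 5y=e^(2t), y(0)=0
Take L: sY - 0 + 5Y=1/(s-2)
Y(s + 5)=1/(s-2) + 0
Y=1/((s-2)(s + 5)) + 0/(s + 5)
Partial fractions: 1/((s-2)(s + 5))=(1/7)/(s-2) - (1/7)/(s + 5)
So Y=(1/7)/(s-2) - (1/7)/(s + 5)
Inverse Laplace transform (L^(-1){1/(s-2)}=e^(2t), L^(-1){1/(s + 5)}=e^(-5t)):

Answer: y(t)=(1/7)·e^(2t) - (1/7)·e^(-5t)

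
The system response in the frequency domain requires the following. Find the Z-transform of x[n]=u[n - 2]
Using the time-shift property: Z{u[n-2]} = z^(-2)*z/(z-1)
= z^(-1)/(z-1)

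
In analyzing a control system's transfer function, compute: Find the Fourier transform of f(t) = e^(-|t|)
Using the standard pair: F{e^(-a|t|)} = 2a/(a^2+omega^2)
With a = 1: F(omega) = 2/(1+omega^2)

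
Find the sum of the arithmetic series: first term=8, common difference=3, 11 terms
Last term: a_n = 8+(11-1)·3 = 38
Sum = n(a_1+a_n)/2 = 11(8+38)/2 = 253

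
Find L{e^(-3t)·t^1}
First shifting: L{e^(at)f(t)}=F(s-a)
L{t^1}=1/s^2
Shift s → s+3: 1/(s+3)^2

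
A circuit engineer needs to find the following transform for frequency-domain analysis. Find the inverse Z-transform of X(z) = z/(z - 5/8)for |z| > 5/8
Standard pair: z/(z-a) <-> a^n*u[n] for causal signals
With a = 5/8: x[n] = (5/8)^n*u[n]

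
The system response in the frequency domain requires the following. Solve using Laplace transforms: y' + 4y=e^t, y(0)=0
Take L: sY - 0 + 4Y = 1/(s-1)
Y(s + 4) = 1/(s-1) + 0
Y = 1/((s-1)(s + 4)) + 0/(s + 4)
Partial fractions: 1/((s-1)(s + 4)) = (1/5)/(s-1) - (1/5)/(s + 4)
So Y = (1/5)/(s-1) - (1/5)/(s + 4)
Inverse Laplace transform (L^(-1){1/(s-1)} = e^t, L^(-1){1/(s + 4)} = e^(-4t)):

Answer: y(t) = (1/5)·e^t - (1/5)·e^(-4t)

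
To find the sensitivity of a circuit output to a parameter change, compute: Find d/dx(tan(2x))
Chain rule: d/dx[tan(u)]=sec²(u)·u' where u=2x
u'=2

Answer: 2·sec²(2x)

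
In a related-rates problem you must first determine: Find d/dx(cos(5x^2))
Chain rule: d/dx[cos(u)] = -sin(u)·u' where u = 5x^2
u' = 10x

Answer: -10x·sin(5x^2)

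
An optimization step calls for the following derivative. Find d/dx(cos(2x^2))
Chain rule: d/dx[cos(u)]=-sin(u)·u' where u=2x^2
u'=4x

Answer: -4x·sin(2x^2)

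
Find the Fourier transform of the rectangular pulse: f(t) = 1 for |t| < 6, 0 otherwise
F(omega)=integral from -6 to 6 of e^(-j*omega*t) dt
=2*sin(6*omega)/omega=12*sinc(6*omega/pi)

Answer: 2*sin(6*omega)/omega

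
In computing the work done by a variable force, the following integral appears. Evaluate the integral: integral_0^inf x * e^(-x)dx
This is a Gamma integral. Substitute u=1x:
integral_0^inf x*e^(-x) dx=(1/1^2) integral_0^inf u^1*e^(-u) du
=Gamma(2)/1^2=1!/1^2=1/1

Answer: 1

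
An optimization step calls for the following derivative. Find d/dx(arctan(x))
d/dx[arctan(u)] = u'/(1 + u²), u = x, u' = 1

Answer: 1/(1 + x²)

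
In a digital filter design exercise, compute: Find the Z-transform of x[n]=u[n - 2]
Using the time-shift property: Z{u[n-2]}=z^(-2) * z/(z-1)
=z^(-1)/(z-1)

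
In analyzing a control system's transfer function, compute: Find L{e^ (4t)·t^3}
First shifting: L{e^(at)f(t)}=F(s-a)
L{t^3}=6/s^4
Shift s → s-4: 6/(s-4)^4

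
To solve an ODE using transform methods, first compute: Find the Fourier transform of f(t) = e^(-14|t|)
Using the standard pair: F{e^(-a|t|)} = 2a/(a^2+omega^2)
With a = 14: F(omega) = 28/(196+omega^2)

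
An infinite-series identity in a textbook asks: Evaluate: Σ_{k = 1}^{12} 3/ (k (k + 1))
Partial fractions: 3/(k(k+1)) = 3/k - 3/(k+1)
Telescoping sum: 3(1-1/13) = 3·12/13

Answer: 36/13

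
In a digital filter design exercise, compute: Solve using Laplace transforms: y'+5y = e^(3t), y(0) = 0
Take L: sY - 0 + 5Y = 1/(s-3)
Y(s + 5) = 1/(s-3) + 0
Y = 1/((s-3)(s + 5)) + 0/(s + 5)
Partial fractions: 1/((s-3)(s + 5)) = (1/8)/(s-3) - (1/8)/(s + 5)
So Y = (1/8)/(s-3) - (1/8)/(s + 5)
Inverse Laplace transform (L^(-1){1/(s-3)} = e^(3t), L^(-1){1/(s + 5)} = e^(-5t)):

Answer: y(t) = (1/8)·e^(3t) - (1/8)·e^(-5t)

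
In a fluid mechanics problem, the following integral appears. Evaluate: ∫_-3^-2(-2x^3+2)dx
Step 1: Find antiderivative F(x)=(-1/2)x^4 + 2x
Step 2: F(-2) - F(-3)=-12 - (-93/2)=69/2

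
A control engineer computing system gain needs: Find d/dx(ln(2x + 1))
Chain rule: d/dx[ln(u)] = u'/u where u = 2x+1
u' = 2

Answer: (2)/(2x+1)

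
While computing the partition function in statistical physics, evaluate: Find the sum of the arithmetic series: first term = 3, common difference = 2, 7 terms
Last term: a_n = 3 + (7 - 1)·2 = 15
Sum = n(a_1 + a_n)/2 = 7(3 + 15)/2 = 63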